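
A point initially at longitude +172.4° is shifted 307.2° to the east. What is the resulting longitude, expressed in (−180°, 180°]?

+119.6°

Start at +172.4°; shift +307.2° → +479.6°.
+479.6° lies outside (−180°, 180°]; subtract 360° → +119.6°.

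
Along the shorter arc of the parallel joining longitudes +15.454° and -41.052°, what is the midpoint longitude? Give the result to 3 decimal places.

-12.799°

Signed shortest Δλ from +15.454° to -41.052° is -56.506°.
Midpoint longitude = +15.454° + (-56.506°)/2 = +15.454° − 28.253° = -12.799°.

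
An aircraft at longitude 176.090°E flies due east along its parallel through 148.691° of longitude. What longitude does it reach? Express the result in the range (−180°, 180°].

35.219°W

Start at +176.090°; shift +148.691° → +324.781°.
+324.781° lies outside (−180°, 180°]; subtract 360° → -35.219°.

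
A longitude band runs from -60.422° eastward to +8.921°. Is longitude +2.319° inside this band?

Yes

Band width going east from -60.422° to +8.921°: ((8.921 − -60.422) mod 360) = 69.343°.
Offset of +2.319° east of the west edge: ((2.319 − -60.422) mod 360) = 62.741°.
62.741° ≤ 69.343° ⇒ inside.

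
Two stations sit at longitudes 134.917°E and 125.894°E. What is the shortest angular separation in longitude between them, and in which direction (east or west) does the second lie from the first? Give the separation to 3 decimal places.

Raw difference: 125.894 − 134.917 = -9.023°.
Normalise into (−180°, 180°]: -9.023° stays -9.023°.
Negative ⇒ the second point lies to the west; separation 9.023°.

9.023° west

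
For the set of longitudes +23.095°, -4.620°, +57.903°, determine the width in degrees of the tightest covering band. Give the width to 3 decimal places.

Sort the longitudes: -4.620°, +23.095°, +57.903°.
Eastward gaps between consecutive values (wrapping around): 27.715°, 34.808°, 297.477°.
Largest gap = 297.477° ⇒ minimal covering band is its complement: 360° − 297.477° = 62.523°.
Band runs from -4.620° eastward to +57.903°.

62.523°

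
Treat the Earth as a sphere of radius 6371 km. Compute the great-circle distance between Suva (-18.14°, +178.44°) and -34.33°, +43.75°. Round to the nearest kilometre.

Δλ = 43.75 − 178.44 = -134.69°.
Δφ = -34.33 − -18.14 = -16.19°.
a = sin²(Δφ/2) + cos φ₁ · cos φ₂ · sin²(Δλ/2) = 0.688158.
c = 2·atan2(√a, √(1−a)) = 1.95661 rad → d = 6371·c ≈ 12465.58 km.

12466 km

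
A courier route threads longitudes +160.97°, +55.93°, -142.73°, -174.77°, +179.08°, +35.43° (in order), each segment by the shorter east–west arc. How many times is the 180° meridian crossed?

Leg 1: +160.97° → +55.93°, shortest Δλ = -105.04° (west) — does not cross 180°.
Leg 2: +55.93° → -142.73°, shortest Δλ = 161.34° (east) — crosses 180°.
Leg 3: -142.73° → -174.77°, shortest Δλ = -32.04° (west) — does not cross 180°.
Leg 4: -174.77° → +179.08°, shortest Δλ = -6.15° (west) — crosses 180°.
Leg 5: +179.08° → +35.43°, shortest Δλ = -143.65° (west) — does not cross 180°.
Total crossings: 2.

2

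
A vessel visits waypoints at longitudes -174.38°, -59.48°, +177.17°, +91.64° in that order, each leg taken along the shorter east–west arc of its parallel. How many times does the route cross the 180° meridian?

Leg 1: -174.38° → -59.48°, shortest Δλ = 114.9° (east) — does not cross 180°.
Leg 2: -59.48° → +177.17°, shortest Δλ = -123.35° (west) — crosses 180°.
Leg 3: +177.17° → +91.64°, shortest Δλ = -85.53° (west) — does not cross 180°.
Total crossings: 1.

1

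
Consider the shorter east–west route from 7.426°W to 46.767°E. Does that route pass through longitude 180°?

No

Signed shortest Δλ = ((46.767 − -7.426 + 180) mod 360) − 180 = 54.193°.
Going east by 54.193° from -7.426° reaches +46.767° without touching 180°.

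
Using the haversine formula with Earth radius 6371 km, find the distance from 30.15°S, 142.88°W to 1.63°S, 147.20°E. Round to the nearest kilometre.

7992 km

Δλ = 147.20 − -142.88 = 290.08°; wrapped into (−180°, 180°]: -69.92°.
Δφ = -1.63 − -30.15 = 28.52°.
a = sin²(Δφ/2) + cos φ₁ · cos φ₂ · sin²(Δλ/2) = 0.344475.
c = 2·atan2(√a, √(1−a)) = 1.25450 rad → d = 6371·c ≈ 7992.41 km.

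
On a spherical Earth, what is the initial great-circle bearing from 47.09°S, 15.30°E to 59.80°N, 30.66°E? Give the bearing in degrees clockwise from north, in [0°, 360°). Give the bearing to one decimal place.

8.0°

Δλ = 30.66 − 15.30 = 15.36°.
θ = atan2( sin Δλ · cos φ₂ , cos φ₁ · sin φ₂ − sin φ₁ · cos φ₂ · cos Δλ )
  = atan2(0.13324, 0.94370) = 8.036° → normalised to [0°, 360°): 8.036°.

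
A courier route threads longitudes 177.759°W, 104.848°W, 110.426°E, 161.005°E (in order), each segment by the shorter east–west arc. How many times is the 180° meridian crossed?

1

Leg 1: -177.759° → -104.848°, shortest Δλ = 72.911° (east) — does not cross 180°.
Leg 2: -104.848° → +110.426°, shortest Δλ = -144.726° (west) — crosses 180°.
Leg 3: +110.426° → +161.005°, shortest Δλ = 50.579° (east) — does not cross 180°.
Total crossings: 1.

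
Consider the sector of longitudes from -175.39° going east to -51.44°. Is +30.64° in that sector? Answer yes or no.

No

Band width going east from -175.39° to -51.44°: ((-51.44 − -175.39) mod 360) = 123.95°.
Offset of +30.64° east of the west edge: ((30.64 − -175.39) mod 360) = 206.03°.
206.03° > 123.95° ⇒ outside.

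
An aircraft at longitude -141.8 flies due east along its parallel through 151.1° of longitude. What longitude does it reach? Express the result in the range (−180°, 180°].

Start at -141.8°; shift +151.1° → +9.3°.
+9.3° already lies in (−180°, 180°].

+9.3°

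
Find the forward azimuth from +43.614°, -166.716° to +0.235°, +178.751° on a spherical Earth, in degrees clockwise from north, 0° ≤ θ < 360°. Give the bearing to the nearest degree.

Δλ = 178.751 − -166.716 = 345.467°; wrapped into (−180°, 180°]: -14.533°.
θ = atan2( sin Δλ · cos φ₂ , cos φ₁ · sin φ₂ − sin φ₁ · cos φ₂ · cos Δλ )
  = atan2(-0.25094, -0.66475) = -159.319° → normalised to [0°, 360°): 200.681°.

201°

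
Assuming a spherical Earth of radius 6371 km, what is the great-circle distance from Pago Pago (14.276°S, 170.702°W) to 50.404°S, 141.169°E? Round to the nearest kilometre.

Δλ = 141.169 − -170.702 = 311.871°; wrapped into (−180°, 180°]: -48.129°.
Δφ = -50.404 − -14.276 = -36.128°.
a = sin²(Δφ/2) + cos φ₁ · cos φ₂ · sin²(Δλ/2) = 0.198853.
c = 2·atan2(√a, √(1−a)) = 0.92443 rad → d = 6371·c ≈ 5889.51 km.

5890 km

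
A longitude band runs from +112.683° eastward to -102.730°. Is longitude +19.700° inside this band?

No

Band width going east from +112.683° to -102.730°: ((-102.730 − 112.683) mod 360) = 144.587°.
Offset of +19.700° east of the west edge: ((19.700 − 112.683) mod 360) = 267.017°.
267.017° > 144.587° ⇒ outside.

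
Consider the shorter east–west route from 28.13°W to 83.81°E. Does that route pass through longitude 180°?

No

Signed shortest Δλ = ((83.81 − -28.13 + 180) mod 360) − 180 = 111.94°.
Going east by 111.94° from -28.13° reaches +83.81° without touching 180°.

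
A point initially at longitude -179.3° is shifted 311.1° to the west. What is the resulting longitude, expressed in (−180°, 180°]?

Start at -179.3°; shift −311.1° → -490.4°.
-490.4° lies outside (−180°, 180°]; add 360° → -130.4°.

-130.4°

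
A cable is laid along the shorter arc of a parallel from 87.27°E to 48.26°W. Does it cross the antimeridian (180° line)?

Signed shortest Δλ = ((-48.26 − 87.27 + 180) mod 360) − 180 = -135.53°.
Going west by 135.53° from +87.27° reaches -48.26° without touching 180°.

No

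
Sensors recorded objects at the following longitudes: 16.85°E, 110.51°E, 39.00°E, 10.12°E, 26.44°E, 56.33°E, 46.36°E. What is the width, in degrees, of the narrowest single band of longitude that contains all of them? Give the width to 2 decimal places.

100.39°

Sort the longitudes: +10.12°, +16.85°, +26.44°, +39.00°, +46.36°, +56.33°, +110.51°.
Eastward gaps between consecutive values (wrapping around): 6.73°, 9.59°, 12.56°, 7.36°, 9.97°, 54.18°, 259.61°.
Largest gap = 259.61° ⇒ minimal covering band is its complement: 360° − 259.61° = 100.39°.
Band runs from +10.12° eastward to +110.51°.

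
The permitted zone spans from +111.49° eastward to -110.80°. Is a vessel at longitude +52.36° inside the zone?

Band width going east from +111.49° to -110.80°: ((-110.80 − 111.49) mod 360) = 137.71°.
Offset of +52.36° east of the west edge: ((52.36 − 111.49) mod 360) = 300.87°.
300.87° > 137.71° ⇒ outside.

No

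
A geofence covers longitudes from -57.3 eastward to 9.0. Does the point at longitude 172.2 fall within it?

Band width going east from -57.3° to +9.0°: ((9.0 − -57.3) mod 360) = 66.3°.
Offset of +172.2° east of the west edge: ((172.2 − -57.3) mod 360) = 229.5°.
229.5° > 66.3° ⇒ outside.

No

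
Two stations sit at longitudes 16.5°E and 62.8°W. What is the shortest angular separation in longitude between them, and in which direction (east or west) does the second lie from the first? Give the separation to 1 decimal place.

Raw difference: -62.8 − 16.5 = -79.3°.
Normalise into (−180°, 180°]: -79.3° stays -79.3°.
Negative ⇒ the second point lies to the west; separation 79.3°.

79.3° west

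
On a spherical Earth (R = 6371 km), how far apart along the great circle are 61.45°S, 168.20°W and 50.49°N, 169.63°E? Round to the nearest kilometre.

12602 km

Δλ = 169.63 − -168.20 = 337.83°; wrapped into (−180°, 180°]: -22.17°.
Δφ = 50.49 − -61.45 = 111.94°.
a = sin²(Δφ/2) + cos φ₁ · cos φ₂ · sin²(Δλ/2) = 0.698058.
c = 2·atan2(√a, √(1−a)) = 1.97808 rad → d = 6371·c ≈ 12602.34 km.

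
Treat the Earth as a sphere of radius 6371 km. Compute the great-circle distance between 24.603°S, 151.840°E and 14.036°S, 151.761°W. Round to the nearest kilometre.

5994 km

Δλ = -151.761 − 151.840 = -303.601°; wrapped into (−180°, 180°]: 56.399°.
Δφ = -14.036 − -24.603 = 10.567°.
a = sin²(Δφ/2) + cos φ₁ · cos φ₂ · sin²(Δλ/2) = 0.205443.
c = 2·atan2(√a, √(1−a)) = 0.94083 rad → d = 6371·c ≈ 5994.05 km.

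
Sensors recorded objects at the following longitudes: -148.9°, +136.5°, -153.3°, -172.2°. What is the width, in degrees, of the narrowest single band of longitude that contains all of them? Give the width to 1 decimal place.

74.6°

Sort the longitudes: -172.2°, -153.3°, -148.9°, +136.5°.
Eastward gaps between consecutive values (wrapping around): 18.9°, 4.4°, 285.4°, 51.3°.
Largest gap = 285.4° ⇒ minimal covering band is its complement: 360° − 285.4° = 74.6°.
Band runs from +136.5° eastward to -148.9°, crossing the antimeridian.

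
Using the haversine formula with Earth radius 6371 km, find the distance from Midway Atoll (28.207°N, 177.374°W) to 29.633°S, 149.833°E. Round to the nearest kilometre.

Δλ = 149.833 − -177.374 = 327.207°; wrapped into (−180°, 180°]: -32.793°.
Δφ = -29.633 − 28.207 = -57.840°.
a = sin²(Δφ/2) + cos φ₁ · cos φ₂ · sin²(Δλ/2) = 0.294894.
c = 2·atan2(√a, √(1−a)) = 1.14811 rad → d = 6371·c ≈ 7314.61 km.

7315 km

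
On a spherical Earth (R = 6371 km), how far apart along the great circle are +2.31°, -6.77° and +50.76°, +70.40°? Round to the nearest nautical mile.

4810 nmi

Δλ = 70.40 − -6.77 = 77.17°.
Δφ = 50.76 − 2.31 = 48.45°.
a = sin²(Δφ/2) + cos φ₁ · cos φ₂ · sin²(Δλ/2) = 0.414214.
c = 2·atan2(√a, √(1−a)) = 1.39837 rad → d = 6371·c ≈ 8909.03 km ≈ 4810.49 nmi.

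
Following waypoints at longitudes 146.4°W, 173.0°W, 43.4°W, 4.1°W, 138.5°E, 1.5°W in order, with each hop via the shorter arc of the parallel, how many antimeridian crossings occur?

0

Leg 1: -146.4° → -173.0°, shortest Δλ = -26.6° (west) — does not cross 180°.
Leg 2: -173.0° → -43.4°, shortest Δλ = 129.6° (east) — does not cross 180°.
Leg 3: -43.4° → -4.1°, shortest Δλ = 39.3° (east) — does not cross 180°.
Leg 4: -4.1° → +138.5°, shortest Δλ = 142.6° (east) — does not cross 180°.
Leg 5: +138.5° → -1.5°, shortest Δλ = -140.0° (west) — does not cross 180°.
Total crossings: 0.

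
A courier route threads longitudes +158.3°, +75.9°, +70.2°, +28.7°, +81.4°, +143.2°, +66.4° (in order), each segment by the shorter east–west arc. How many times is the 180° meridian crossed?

Leg 1: +158.3° → +75.9°, shortest Δλ = -82.4° (west) — does not cross 180°.
Leg 2: +75.9° → +70.2°, shortest Δλ = -5.7° (west) — does not cross 180°.
Leg 3: +70.2° → +28.7°, shortest Δλ = -41.5° (west) — does not cross 180°.
Leg 4: +28.7° → +81.4°, shortest Δλ = 52.7° (east) — does not cross 180°.
Leg 5: +81.4° → +143.2°, shortest Δλ = 61.8° (east) — does not cross 180°.
Leg 6: +143.2° → +66.4°, shortest Δλ = -76.8° (west) — does not cross 180°.
Total crossings: 0.

0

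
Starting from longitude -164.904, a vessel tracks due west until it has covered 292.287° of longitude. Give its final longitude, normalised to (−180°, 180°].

-97.191°

Start at -164.904°; shift −292.287° → -457.191°.
-457.191° lies outside (−180°, 180°]; add 360° → -97.191°.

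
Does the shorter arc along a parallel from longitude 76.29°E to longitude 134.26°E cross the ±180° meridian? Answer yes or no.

Signed shortest Δλ = ((134.26 − 76.29 + 180) mod 360) − 180 = 57.97°.
Going east by 57.97° from +76.29° reaches +134.26° without touching 180°.

No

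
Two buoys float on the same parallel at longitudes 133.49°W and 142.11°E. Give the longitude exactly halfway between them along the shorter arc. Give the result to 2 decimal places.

175.69°W

Signed shortest Δλ from -133.49° to +142.11° is -84.40°.
Midpoint longitude = -133.49° + (-84.40°)/2 = -133.49° − 42.20° = -175.69°.
(The naïve average (-133.49 + +142.11)/2 = 4.31° is on the wrong side of the globe.)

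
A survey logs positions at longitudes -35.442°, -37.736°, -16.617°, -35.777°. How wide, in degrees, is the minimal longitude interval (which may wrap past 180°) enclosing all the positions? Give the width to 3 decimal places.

21.119°

Sort the longitudes: -37.736°, -35.777°, -35.442°, -16.617°.
Eastward gaps between consecutive values (wrapping around): 1.959°, 0.335°, 18.825°, 338.881°.
Largest gap = 338.881° ⇒ minimal covering band is its complement: 360° − 338.881° = 21.119°.
Band runs from -37.736° eastward to -16.617°.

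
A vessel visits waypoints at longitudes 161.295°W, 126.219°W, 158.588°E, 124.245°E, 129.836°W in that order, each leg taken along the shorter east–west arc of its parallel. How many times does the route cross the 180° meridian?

Leg 1: -161.295° → -126.219°, shortest Δλ = 35.076° (east) — does not cross 180°.
Leg 2: -126.219° → +158.588°, shortest Δλ = -75.193° (west) — crosses 180°.
Leg 3: +158.588° → +124.245°, shortest Δλ = -34.343° (west) — does not cross 180°.
Leg 4: +124.245° → -129.836°, shortest Δλ = 105.919° (east) — crosses 180°.
Total crossings: 2.

2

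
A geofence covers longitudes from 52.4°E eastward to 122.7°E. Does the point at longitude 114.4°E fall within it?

Yes

Band width going east from +52.4° to +122.7°: ((122.7 − 52.4) mod 360) = 70.3°.
Offset of +114.4° east of the west edge: ((114.4 − 52.4) mod 360) = 62.0°.
62.0° ≤ 70.3° ⇒ inside.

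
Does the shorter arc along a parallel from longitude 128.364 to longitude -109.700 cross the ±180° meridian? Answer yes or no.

Naïve |-109.700 − 128.364| = 238.064° > 180°, so the shorter arc goes the other way round — across 180°.
Signed shortest Δλ = ((-109.700 − 128.364 + 180) mod 360) − 180 = 121.936°.
Going east by 121.936° from +128.364° passes through 180° before reaching -109.700°.

Yes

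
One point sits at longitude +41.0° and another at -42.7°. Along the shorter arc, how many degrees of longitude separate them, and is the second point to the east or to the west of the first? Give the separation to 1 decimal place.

Raw difference: -42.7 − 41.0 = -83.7°.
Normalise into (−180°, 180°]: -83.7° stays -83.7°.
Negative ⇒ the second point lies to the west; separation 83.7°.

83.7° west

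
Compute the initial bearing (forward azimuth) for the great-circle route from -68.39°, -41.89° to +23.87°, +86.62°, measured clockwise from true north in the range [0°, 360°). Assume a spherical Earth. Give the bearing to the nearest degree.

Δλ = 86.62 − -41.89 = 128.51°.
θ = atan2( sin Δλ · cos φ₂ , cos φ₁ · sin φ₂ − sin φ₁ · cos φ₂ · cos Δλ )
  = atan2(0.71557, -0.38034) = 117.992° → normalised to [0°, 360°): 117.992°.

118°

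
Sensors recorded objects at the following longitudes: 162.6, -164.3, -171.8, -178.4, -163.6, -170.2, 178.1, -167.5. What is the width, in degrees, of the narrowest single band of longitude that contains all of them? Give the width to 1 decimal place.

Sort the longitudes: -178.4°, -171.8°, -170.2°, -167.5°, -164.3°, -163.6°, +162.6°, +178.1°.
Eastward gaps between consecutive values (wrapping around): 6.6°, 1.6°, 2.7°, 3.2°, 0.7°, 326.2°, 15.5°, 3.5°.
Largest gap = 326.2° ⇒ minimal covering band is its complement: 360° − 326.2° = 33.8°.
Band runs from +162.6° eastward to -163.6°, crossing the antimeridian.

33.8°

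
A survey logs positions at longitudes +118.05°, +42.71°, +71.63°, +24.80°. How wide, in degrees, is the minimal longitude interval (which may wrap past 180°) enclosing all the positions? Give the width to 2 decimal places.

Sort the longitudes: +24.80°, +42.71°, +71.63°, +118.05°.
Eastward gaps between consecutive values (wrapping around): 17.91°, 28.92°, 46.42°, 266.75°.
Largest gap = 266.75° ⇒ minimal covering band is its complement: 360° − 266.75° = 93.25°.
Band runs from +24.80° eastward to +118.05°.

93.25°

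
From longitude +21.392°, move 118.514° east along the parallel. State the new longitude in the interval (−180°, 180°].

+139.906°

Start at +21.392°; shift +118.514° → +139.906°.
+139.906° already lies in (−180°, 180°].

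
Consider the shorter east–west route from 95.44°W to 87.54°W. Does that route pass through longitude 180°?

Signed shortest Δλ = ((-87.54 − -95.44 + 180) mod 360) − 180 = 7.9°.
Going east by 7.9° from -95.44° reaches -87.54° without touching 180°.

No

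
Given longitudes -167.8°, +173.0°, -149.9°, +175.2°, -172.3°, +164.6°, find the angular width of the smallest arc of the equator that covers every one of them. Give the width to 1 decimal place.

45.5°

Sort the longitudes: -172.3°, -167.8°, -149.9°, +164.6°, +173.0°, +175.2°.
Eastward gaps between consecutive values (wrapping around): 4.5°, 17.9°, 314.5°, 8.4°, 2.2°, 12.5°.
Largest gap = 314.5° ⇒ minimal covering band is its complement: 360° − 314.5° = 45.5°.
Band runs from +164.6° eastward to -149.9°, crossing the antimeridian.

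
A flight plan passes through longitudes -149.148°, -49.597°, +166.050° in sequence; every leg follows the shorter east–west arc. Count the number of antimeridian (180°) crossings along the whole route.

Leg 1: -149.148° → -49.597°, shortest Δλ = 99.551° (east) — does not cross 180°.
Leg 2: -49.597° → +166.050°, shortest Δλ = -144.353° (west) — crosses 180°.
Total crossings: 1.

1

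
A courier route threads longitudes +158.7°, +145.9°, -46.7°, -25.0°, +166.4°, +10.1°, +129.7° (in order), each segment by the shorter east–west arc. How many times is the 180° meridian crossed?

Leg 1: +158.7° → +145.9°, shortest Δλ = -12.8° (west) — does not cross 180°.
Leg 2: +145.9° → -46.7°, shortest Δλ = 167.4° (east) — crosses 180°.
Leg 3: -46.7° → -25.0°, shortest Δλ = 21.7° (east) — does not cross 180°.
Leg 4: -25.0° → +166.4°, shortest Δλ = -168.6° (west) — crosses 180°.
Leg 5: +166.4° → +10.1°, shortest Δλ = -156.3° (west) — does not cross 180°.
Leg 6: +10.1° → +129.7°, shortest Δλ = 119.6° (east) — does not cross 180°.
Total crossings: 2.

2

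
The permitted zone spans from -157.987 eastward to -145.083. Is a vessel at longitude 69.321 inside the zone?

No

Band width going east from -157.987° to -145.083°: ((-145.083 − -157.987) mod 360) = 12.904°.
Offset of +69.321° east of the west edge: ((69.321 − -157.987) mod 360) = 227.308°.
227.308° > 12.904° ⇒ outside.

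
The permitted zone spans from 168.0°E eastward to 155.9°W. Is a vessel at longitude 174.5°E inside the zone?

Yes

Band width going east from +168.0° to -155.9°: ((-155.9 − 168.0) mod 360) = 36.1°.
Offset of +174.5° east of the west edge: ((174.5 − 168.0) mod 360) = 6.5°.
6.5° ≤ 36.1° ⇒ inside.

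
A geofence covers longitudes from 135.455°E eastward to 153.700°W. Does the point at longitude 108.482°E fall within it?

Band width going east from +135.455° to -153.700°: ((-153.700 − 135.455) mod 360) = 70.845°.
Offset of +108.482° east of the west edge: ((108.482 − 135.455) mod 360) = 333.027°.
333.027° > 70.845° ⇒ outside.

No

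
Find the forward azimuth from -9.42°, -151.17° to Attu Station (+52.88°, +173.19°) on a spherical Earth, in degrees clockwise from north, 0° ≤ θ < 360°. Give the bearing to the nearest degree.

Δλ = 173.19 − -151.17 = 324.36°; wrapped into (−180°, 180°]: -35.64°.
θ = atan2( sin Δλ · cos φ₂ , cos φ₁ · sin φ₂ − sin φ₁ · cos φ₂ · cos Δλ )
  = atan2(-0.35165, 0.86689) = -22.079° → normalised to [0°, 360°): 337.921°.

338°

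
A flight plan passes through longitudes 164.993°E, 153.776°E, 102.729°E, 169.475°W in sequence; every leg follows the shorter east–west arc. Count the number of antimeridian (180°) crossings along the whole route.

Leg 1: +164.993° → +153.776°, shortest Δλ = -11.217° (west) — does not cross 180°.
Leg 2: +153.776° → +102.729°, shortest Δλ = -51.047° (west) — does not cross 180°.
Leg 3: +102.729° → -169.475°, shortest Δλ = 87.796° (east) — crosses 180°.
Total crossings: 1.

1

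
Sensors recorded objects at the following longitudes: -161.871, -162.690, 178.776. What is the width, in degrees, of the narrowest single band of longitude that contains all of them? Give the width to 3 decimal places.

19.353°

Sort the longitudes: -162.690°, -161.871°, +178.776°.
Eastward gaps between consecutive values (wrapping around): 0.819°, 340.647°, 18.534°.
Largest gap = 340.647° ⇒ minimal covering band is its complement: 360° − 340.647° = 19.353°.
Band runs from +178.776° eastward to -161.871°, crossing the antimeridian.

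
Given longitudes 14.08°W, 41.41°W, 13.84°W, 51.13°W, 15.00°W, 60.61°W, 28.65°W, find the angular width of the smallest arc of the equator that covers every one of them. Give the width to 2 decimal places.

46.77°

Sort the longitudes: -60.61°, -51.13°, -41.41°, -28.65°, -15.00°, -14.08°, -13.84°.
Eastward gaps between consecutive values (wrapping around): 9.48°, 9.72°, 12.76°, 13.65°, 0.92°, 0.24°, 313.23°.
Largest gap = 313.23° ⇒ minimal covering band is its complement: 360° − 313.23° = 46.77°.
Band runs from -60.61° eastward to -13.84°.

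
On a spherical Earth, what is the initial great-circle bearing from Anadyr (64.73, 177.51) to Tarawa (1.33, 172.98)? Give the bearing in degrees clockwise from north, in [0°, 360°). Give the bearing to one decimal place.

185.1°

Δλ = 172.98 − 177.51 = -4.53°.
θ = atan2( sin Δλ · cos φ₂ , cos φ₁ · sin φ₂ − sin φ₁ · cos φ₂ · cos Δλ )
  = atan2(-0.07896, -0.89133) = -174.938° → normalised to [0°, 360°): 185.062°.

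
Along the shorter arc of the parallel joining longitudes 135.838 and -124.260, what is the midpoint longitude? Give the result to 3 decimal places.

Signed shortest Δλ from +135.838° to -124.260° is +99.902°.
Midpoint longitude = +135.838° + (+99.902°)/2 = +135.838° + 49.951° = +185.789°.
Normalise into (−180°, 180°]: -174.211°.
(The naïve average (+135.838 + -124.260)/2 = 5.789° is on the wrong side of the globe.)

-174.211°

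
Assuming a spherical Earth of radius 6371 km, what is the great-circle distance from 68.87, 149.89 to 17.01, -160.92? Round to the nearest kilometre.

Δλ = -160.92 − 149.89 = -310.81°; wrapped into (−180°, 180°]: 49.19°.
Δφ = 17.01 − 68.87 = -51.86°.
a = sin²(Δφ/2) + cos φ₁ · cos φ₂ · sin²(Δλ/2) = 0.250920.
c = 2·atan2(√a, √(1−a)) = 1.04932 rad → d = 6371·c ≈ 6685.23 km.

6685 km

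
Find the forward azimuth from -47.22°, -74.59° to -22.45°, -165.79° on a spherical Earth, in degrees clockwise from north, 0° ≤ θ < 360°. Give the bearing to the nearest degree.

254°

Δλ = -165.79 − -74.59 = -91.20°.
θ = atan2( sin Δλ · cos φ₂ , cos φ₁ · sin φ₂ − sin φ₁ · cos φ₂ · cos Δλ )
  = atan2(-0.92401, -0.27357) = -106.492° → normalised to [0°, 360°): 253.508°.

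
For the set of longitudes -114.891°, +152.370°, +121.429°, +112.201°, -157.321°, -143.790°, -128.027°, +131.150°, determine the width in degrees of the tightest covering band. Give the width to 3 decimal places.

Sort the longitudes: -157.321°, -143.790°, -128.027°, -114.891°, +112.201°, +121.429°, +131.150°, +152.370°.
Eastward gaps between consecutive values (wrapping around): 13.531°, 15.763°, 13.136°, 227.092°, 9.228°, 9.721°, 21.220°, 50.309°.
Largest gap = 227.092° ⇒ minimal covering band is its complement: 360° − 227.092° = 132.908°.
Band runs from +112.201° eastward to -114.891°, crossing the antimeridian.

132.908°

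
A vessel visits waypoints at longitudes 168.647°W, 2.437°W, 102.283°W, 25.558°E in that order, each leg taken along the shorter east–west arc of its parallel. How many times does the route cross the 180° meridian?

0

Leg 1: -168.647° → -2.437°, shortest Δλ = 166.21° (east) — does not cross 180°.
Leg 2: -2.437° → -102.283°, shortest Δλ = -99.846° (west) — does not cross 180°.
Leg 3: -102.283° → +25.558°, shortest Δλ = 127.841° (east) — does not cross 180°.
Total crossings: 0.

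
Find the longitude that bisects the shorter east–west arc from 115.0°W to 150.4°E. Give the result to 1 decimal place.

162.3°W

Signed shortest Δλ from -115.0° to +150.4° is -94.6°.
Midpoint longitude = -115.0° + (-94.6°)/2 = -115.0° − 47.3° = -162.3°.
(The naïve average (-115.0 + +150.4)/2 = 17.7° is on the wrong side of the globe.)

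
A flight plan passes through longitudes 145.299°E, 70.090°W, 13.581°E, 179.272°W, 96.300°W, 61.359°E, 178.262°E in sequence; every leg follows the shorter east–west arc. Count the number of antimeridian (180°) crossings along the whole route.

2

Leg 1: +145.299° → -70.090°, shortest Δλ = 144.611° (east) — crosses 180°.
Leg 2: -70.090° → +13.581°, shortest Δλ = 83.671° (east) — does not cross 180°.
Leg 3: +13.581° → -179.272°, shortest Δλ = 167.147° (east) — crosses 180°.
Leg 4: -179.272° → -96.300°, shortest Δλ = 82.972° (east) — does not cross 180°.
Leg 5: -96.300° → +61.359°, shortest Δλ = 157.659° (east) — does not cross 180°.
Leg 6: +61.359° → +178.262°, shortest Δλ = 116.903° (east) — does not cross 180°.
Total crossings: 2.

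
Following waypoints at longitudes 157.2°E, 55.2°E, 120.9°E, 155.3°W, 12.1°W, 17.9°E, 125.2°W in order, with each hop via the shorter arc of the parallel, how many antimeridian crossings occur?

1

Leg 1: +157.2° → +55.2°, shortest Δλ = -102.0° (west) — does not cross 180°.
Leg 2: +55.2° → +120.9°, shortest Δλ = 65.7° (east) — does not cross 180°.
Leg 3: +120.9° → -155.3°, shortest Δλ = 83.8° (east) — crosses 180°.
Leg 4: -155.3° → -12.1°, shortest Δλ = 143.2° (east) — does not cross 180°.
Leg 5: -12.1° → +17.9°, shortest Δλ = 30.0° (east) — does not cross 180°.
Leg 6: +17.9° → -125.2°, shortest Δλ = -143.1° (west) — does not cross 180°.
Total crossings: 1.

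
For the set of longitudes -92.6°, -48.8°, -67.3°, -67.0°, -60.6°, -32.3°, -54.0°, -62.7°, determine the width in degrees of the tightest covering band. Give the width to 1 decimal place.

60.3°

Sort the longitudes: -92.6°, -67.3°, -67.0°, -62.7°, -60.6°, -54.0°, -48.8°, -32.3°.
Eastward gaps between consecutive values (wrapping around): 25.3°, 0.3°, 4.3°, 2.1°, 6.6°, 5.2°, 16.5°, 299.7°.
Largest gap = 299.7° ⇒ minimal covering band is its complement: 360° − 299.7° = 60.3°.
Band runs from -92.6° eastward to -32.3°.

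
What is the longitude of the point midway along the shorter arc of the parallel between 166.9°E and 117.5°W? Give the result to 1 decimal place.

Signed shortest Δλ from +166.9° to -117.5° is +75.6°.
Midpoint longitude = +166.9° + (+75.6°)/2 = +166.9° + 37.8° = +204.7°.
Normalise into (−180°, 180°]: -155.3°.
(The naïve average (+166.9 + -117.5)/2 = 24.7° is on the wrong side of the globe.)

155.3°W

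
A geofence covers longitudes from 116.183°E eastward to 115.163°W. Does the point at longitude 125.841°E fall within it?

Band width going east from +116.183° to -115.163°: ((-115.163 − 116.183) mod 360) = 128.654°.
Offset of +125.841° east of the west edge: ((125.841 − 116.183) mod 360) = 9.658°.
9.658° ≤ 128.654° ⇒ inside.

Yes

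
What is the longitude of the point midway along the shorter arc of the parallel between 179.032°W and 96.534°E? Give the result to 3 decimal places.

Signed shortest Δλ from -179.032° to +96.534° is -84.434°.
Midpoint longitude = -179.032° + (-84.434°)/2 = -179.032° − 42.217° = -221.249°.
Normalise into (−180°, 180°]: +138.751°.
(The naïve average (-179.032 + +96.534)/2 = -41.249° is on the wrong side of the globe.)

138.751°E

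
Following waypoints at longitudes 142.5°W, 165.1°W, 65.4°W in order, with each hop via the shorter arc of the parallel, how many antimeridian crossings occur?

0

Leg 1: -142.5° → -165.1°, shortest Δλ = -22.6° (west) — does not cross 180°.
Leg 2: -165.1° → -65.4°, shortest Δλ = 99.7° (east) — does not cross 180°.
Total crossings: 0.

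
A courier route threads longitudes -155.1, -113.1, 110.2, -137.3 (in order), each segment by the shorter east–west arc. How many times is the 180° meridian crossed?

2

Leg 1: -155.1° → -113.1°, shortest Δλ = 42.0° (east) — does not cross 180°.
Leg 2: -113.1° → +110.2°, shortest Δλ = -136.7° (west) — crosses 180°.
Leg 3: +110.2° → -137.3°, shortest Δλ = 112.5° (east) — crosses 180°.
Total crossings: 2.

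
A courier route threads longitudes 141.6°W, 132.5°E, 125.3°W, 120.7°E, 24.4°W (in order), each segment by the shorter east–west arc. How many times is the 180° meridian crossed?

3

Leg 1: -141.6° → +132.5°, shortest Δλ = -85.9° (west) — crosses 180°.
Leg 2: +132.5° → -125.3°, shortest Δλ = 102.2° (east) — crosses 180°.
Leg 3: -125.3° → +120.7°, shortest Δλ = -114.0° (west) — crosses 180°.
Leg 4: +120.7° → -24.4°, shortest Δλ = -145.1° (west) — does not cross 180°.
Total crossings: 3.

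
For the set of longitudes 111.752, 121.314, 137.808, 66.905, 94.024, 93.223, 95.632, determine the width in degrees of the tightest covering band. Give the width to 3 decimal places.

70.903°

Sort the longitudes: +66.905°, +93.223°, +94.024°, +95.632°, +111.752°, +121.314°, +137.808°.
Eastward gaps between consecutive values (wrapping around): 26.318°, 0.801°, 1.608°, 16.120°, 9.562°, 16.494°, 289.097°.
Largest gap = 289.097° ⇒ minimal covering band is its complement: 360° − 289.097° = 70.903°.
Band runs from +66.905° eastward to +137.808°.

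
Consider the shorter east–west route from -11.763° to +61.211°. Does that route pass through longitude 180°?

No

Signed shortest Δλ = ((61.211 − -11.763 + 180) mod 360) − 180 = 72.974°.
Going east by 72.974° from -11.763° reaches +61.211° without touching 180°.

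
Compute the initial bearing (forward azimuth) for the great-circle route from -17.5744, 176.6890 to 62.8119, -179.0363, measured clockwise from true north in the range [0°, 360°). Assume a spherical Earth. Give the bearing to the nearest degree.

Δλ = -179.0363 − 176.6890 = -355.7253°; wrapped into (−180°, 180°]: 4.2747°.
θ = atan2( sin Δλ · cos φ₂ , cos φ₁ · sin φ₂ − sin φ₁ · cos φ₂ · cos Δλ )
  = atan2(0.03406, 0.98557) = 1.979° → normalised to [0°, 360°): 1.979°.

2°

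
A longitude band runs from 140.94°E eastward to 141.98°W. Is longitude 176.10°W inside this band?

Band width going east from +140.94° to -141.98°: ((-141.98 − 140.94) mod 360) = 77.08°.
Offset of -176.10° east of the west edge: ((-176.10 − 140.94) mod 360) = 42.96°.
42.96° ≤ 77.08° ⇒ inside.

Yes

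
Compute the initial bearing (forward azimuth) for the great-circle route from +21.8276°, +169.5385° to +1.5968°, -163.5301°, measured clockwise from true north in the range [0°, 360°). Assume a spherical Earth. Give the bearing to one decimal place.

Δλ = -163.5301 − 169.5385 = -333.0686°; wrapped into (−180°, 180°]: 26.9314°.
θ = atan2( sin Δλ · cos φ₂ , cos φ₁ · sin φ₂ − sin φ₁ · cos φ₂ · cos Δλ )
  = atan2(0.45275, -0.30549) = 124.010° → normalised to [0°, 360°): 124.010°.

124.0°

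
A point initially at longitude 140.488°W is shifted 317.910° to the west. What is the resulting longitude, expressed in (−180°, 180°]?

98.398°W

Start at -140.488°; shift −317.910° → -458.398°.
-458.398° lies outside (−180°, 180°]; add 360° → -98.398°.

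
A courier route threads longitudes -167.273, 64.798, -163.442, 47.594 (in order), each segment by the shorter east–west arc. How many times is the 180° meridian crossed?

3

Leg 1: -167.273° → +64.798°, shortest Δλ = -127.929° (west) — crosses 180°.
Leg 2: +64.798° → -163.442°, shortest Δλ = 131.76° (east) — crosses 180°.
Leg 3: -163.442° → +47.594°, shortest Δλ = -148.964° (west) — crosses 180°.
Total crossings: 3.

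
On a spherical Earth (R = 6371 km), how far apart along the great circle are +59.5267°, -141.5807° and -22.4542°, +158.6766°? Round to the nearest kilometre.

10601 km

Δλ = 158.6766 − -141.5807 = 300.2573°; wrapped into (−180°, 180°]: -59.7427°.
Δφ = -22.4542 − 59.5267 = -81.9809°.
a = sin²(Δφ/2) + cos φ₁ · cos φ₂ · sin²(Δλ/2) = 0.546510.
c = 2·atan2(√a, √(1−a)) = 1.66395 rad → d = 6371·c ≈ 10601.04 km.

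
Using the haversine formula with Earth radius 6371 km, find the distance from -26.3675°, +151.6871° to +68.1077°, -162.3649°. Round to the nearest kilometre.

11159 km

Δλ = -162.3649 − 151.6871 = -314.0520°; wrapped into (−180°, 180°]: 45.9480°.
Δφ = 68.1077 − -26.3675 = 94.4752°.
a = sin²(Δφ/2) + cos φ₁ · cos φ₂ · sin²(Δλ/2) = 0.589908.
c = 2·atan2(√a, √(1−a)) = 1.75160 rad → d = 6371·c ≈ 11159.41 km.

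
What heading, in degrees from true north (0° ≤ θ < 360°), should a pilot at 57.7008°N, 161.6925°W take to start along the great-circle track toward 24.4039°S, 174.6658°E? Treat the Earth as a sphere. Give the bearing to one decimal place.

Δλ = 174.6658 − -161.6925 = 336.3583°; wrapped into (−180°, 180°]: -23.6417°.
θ = atan2( sin Δλ · cos φ₂ , cos φ₁ · sin φ₂ − sin φ₁ · cos φ₂ · cos Δλ )
  = atan2(-0.36519, -0.92592) = -158.475° → normalised to [0°, 360°): 201.525°.

201.5°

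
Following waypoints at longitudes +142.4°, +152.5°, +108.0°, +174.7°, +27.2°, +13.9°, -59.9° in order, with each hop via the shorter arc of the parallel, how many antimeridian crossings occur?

0

Leg 1: +142.4° → +152.5°, shortest Δλ = 10.1° (east) — does not cross 180°.
Leg 2: +152.5° → +108.0°, shortest Δλ = -44.5° (west) — does not cross 180°.
Leg 3: +108.0° → +174.7°, shortest Δλ = 66.7° (east) — does not cross 180°.
Leg 4: +174.7° → +27.2°, shortest Δλ = -147.5° (west) — does not cross 180°.
Leg 5: +27.2° → +13.9°, shortest Δλ = -13.3° (west) — does not cross 180°.
Leg 6: +13.9° → -59.9°, shortest Δλ = -73.8° (west) — does not cross 180°.
Total crossings: 0.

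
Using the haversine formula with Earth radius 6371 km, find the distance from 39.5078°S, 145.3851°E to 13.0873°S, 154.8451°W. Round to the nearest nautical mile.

Δλ = -154.8451 − 145.3851 = -300.2302°; wrapped into (−180°, 180°]: 59.7698°.
Δφ = -13.0873 − -39.5078 = 26.4205°.
a = sin²(Δφ/2) + cos φ₁ · cos φ₂ · sin²(Δλ/2) = 0.238792.
c = 2·atan2(√a, √(1−a)) = 1.02112 rad → d = 6371·c ≈ 6505.53 km ≈ 3512.70 nmi.

3513 nmi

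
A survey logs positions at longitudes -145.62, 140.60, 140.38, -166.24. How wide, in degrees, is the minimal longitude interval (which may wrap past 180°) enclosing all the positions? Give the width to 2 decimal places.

Sort the longitudes: -166.24°, -145.62°, +140.38°, +140.60°.
Eastward gaps between consecutive values (wrapping around): 20.62°, 286.00°, 0.22°, 53.16°.
Largest gap = 286.00° ⇒ minimal covering band is its complement: 360° − 286.00° = 74.00°.
Band runs from +140.38° eastward to -145.62°, crossing the antimeridian.

74.00°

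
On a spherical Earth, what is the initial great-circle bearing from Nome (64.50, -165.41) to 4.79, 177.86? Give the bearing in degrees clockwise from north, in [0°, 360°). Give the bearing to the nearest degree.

Δλ = 177.86 − -165.41 = 343.27°; wrapped into (−180°, 180°]: -16.73°.
θ = atan2( sin Δλ · cos φ₂ , cos φ₁ · sin φ₂ − sin φ₁ · cos φ₂ · cos Δλ )
  = atan2(-0.28686, -0.82541) = -160.836° → normalised to [0°, 360°): 199.164°.

199°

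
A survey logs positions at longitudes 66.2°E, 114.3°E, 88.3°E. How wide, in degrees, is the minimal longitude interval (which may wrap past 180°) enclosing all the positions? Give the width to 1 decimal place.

48.1°

Sort the longitudes: +66.2°, +88.3°, +114.3°.
Eastward gaps between consecutive values (wrapping around): 22.1°, 26.0°, 311.9°.
Largest gap = 311.9° ⇒ minimal covering band is its complement: 360° − 311.9° = 48.1°.
Band runs from +66.2° eastward to +114.3°.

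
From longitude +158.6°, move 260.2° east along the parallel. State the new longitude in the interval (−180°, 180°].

Start at +158.6°; shift +260.2° → +418.8°.
+418.8° lies outside (−180°, 180°]; subtract 360° → +58.8°.

+58.8°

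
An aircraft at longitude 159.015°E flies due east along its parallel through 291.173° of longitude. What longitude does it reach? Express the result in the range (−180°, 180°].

90.188°E

Start at +159.015°; shift +291.173° → +450.188°.
+450.188° lies outside (−180°, 180°]; subtract 360° → +90.188°.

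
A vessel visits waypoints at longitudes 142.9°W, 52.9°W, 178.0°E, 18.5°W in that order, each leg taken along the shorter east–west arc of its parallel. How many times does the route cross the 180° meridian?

2

Leg 1: -142.9° → -52.9°, shortest Δλ = 90.0° (east) — does not cross 180°.
Leg 2: -52.9° → +178.0°, shortest Δλ = -129.1° (west) — crosses 180°.
Leg 3: +178.0° → -18.5°, shortest Δλ = 163.5° (east) — crosses 180°.
Total crossings: 2.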